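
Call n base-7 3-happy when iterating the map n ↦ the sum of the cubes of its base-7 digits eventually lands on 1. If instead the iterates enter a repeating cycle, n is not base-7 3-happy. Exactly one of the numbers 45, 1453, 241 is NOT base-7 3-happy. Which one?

45

45: 45 → 243 → 405 → 219 → 99 → 9 → 9  — repeats 9 (not base-7 3-happy)
1453: 1453 → 193 → 307 → 433 → 343 → 1  — reaches 1 (base-7 3-happy)
241: 241 → 307 → 433 → 343 → 1  — reaches 1 (base-7 3-happy)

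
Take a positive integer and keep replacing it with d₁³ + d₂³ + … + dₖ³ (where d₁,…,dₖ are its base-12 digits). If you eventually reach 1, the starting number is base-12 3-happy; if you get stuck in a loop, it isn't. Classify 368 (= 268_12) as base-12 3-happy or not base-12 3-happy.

base-12 3-happy

368 = (2,6,8)_12 → 2³ + 6³ + 8³ = 8 + 216 + 512 = 736
736 = (5,1,4)_12 → 5³ + 1³ + 4³ = 125 + 1 + 64 = 190
190 = (1,3,10)_12 → 1³ + 3³ + 10³ = 1 + 27 + 1000 = 1028
1028 = (7,1,8)_12 → 7³ + 1³ + 8³ = 343 + 1 + 512 = 856
856 = (5,11,4)_12 → 5³ + 11³ + 4³ = 125 + 1331 + 64 = 1520
1520 = (10,6,8)_12 → 10³ + 6³ + 8³ = 1000 + 216 + 512 = 1728
1728 = (1,0,0,0)_12 → 1³ + 0³ + 0³ + 0³ = 1 + 0 + 0 + 0 = 1  — reached 1.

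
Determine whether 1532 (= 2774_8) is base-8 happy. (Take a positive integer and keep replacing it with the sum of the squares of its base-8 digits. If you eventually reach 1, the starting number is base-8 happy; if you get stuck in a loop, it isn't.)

not base-8 happy

1532 = (2,7,7,4)_8 → 2² + 7² + 7² + 4² = 4 + 49 + 49 + 16 = 118
118 = (1,6,6)_8 → 1² + 6² + 6² = 1 + 36 + 36 = 73
73 = (1,1,1)_8 → 1² + 1² + 1² = 1 + 1 + 1 = 3
3 = (3)_8 → 3² = 9
9 = (1,1)_8 → 1² + 1² = 1 + 1 = 2
2 = (2)_8 → 2² = 4
4 = (4)_8 → 4² = 16
16 = (2,0)_8 → 2² + 0² = 4 + 0 = 4  — 4 already seen; the sequence cycles without reaching 1.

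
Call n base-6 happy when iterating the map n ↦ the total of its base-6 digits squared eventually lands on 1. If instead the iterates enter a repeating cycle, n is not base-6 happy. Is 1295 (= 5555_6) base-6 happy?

1295 = (5,5,5,5)_6 → 5² + 5² + 5² + 5² = 25 + 25 + 25 + 25 = 100
100 = (2,4,4)_6 → 2² + 4² + 4² = 4 + 16 + 16 = 36
36 = (1,0,0)_6 → 1² + 0² + 0² = 1 + 0 + 0 = 1  — reached 1.

base-6 happy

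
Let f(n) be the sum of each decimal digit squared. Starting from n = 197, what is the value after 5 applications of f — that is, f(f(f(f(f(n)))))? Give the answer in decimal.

16

197 → 131
131 → 11
11 → 2
2 → 4
4 → 16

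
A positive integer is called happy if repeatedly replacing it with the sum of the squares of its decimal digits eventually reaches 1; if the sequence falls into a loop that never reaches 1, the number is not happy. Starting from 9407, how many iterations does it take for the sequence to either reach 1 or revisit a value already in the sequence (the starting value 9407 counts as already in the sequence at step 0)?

9407 → 9² + 4² + 0² + 7² = 81 + 16 + 0 + 49 = 146
146 → 1² + 4² + 6² = 1 + 16 + 36 = 53
53 → 5² + 3² = 25 + 9 = 34
34 → 3² + 4² = 9 + 16 = 25
25 → 2² + 5² = 4 + 25 = 29
29 → 2² + 9² = 4 + 81 = 85
85 → 8² + 5² = 64 + 25 = 89
89 → 8² + 9² = 64 + 81 = 145
145 → 1² + 4² + 5² = 1 + 16 + 25 = 42
42 → 4² + 2² = 16 + 4 = 20
20 → 2² + 0² = 4 + 0 = 4
4 → 4² = 16
16 → 1² + 6² = 1 + 36 = 37
37 → 3² + 7² = 9 + 49 = 58
58 → 5² + 8² = 25 + 64 = 89  — 89 repeats.
That took 15 steps.

15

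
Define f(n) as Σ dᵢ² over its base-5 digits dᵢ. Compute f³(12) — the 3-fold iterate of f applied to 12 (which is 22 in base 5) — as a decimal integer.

12 = (2,2)_5 → 8
8 = (1,3)_5 → 10
10 = (2,0)_5 → 4

4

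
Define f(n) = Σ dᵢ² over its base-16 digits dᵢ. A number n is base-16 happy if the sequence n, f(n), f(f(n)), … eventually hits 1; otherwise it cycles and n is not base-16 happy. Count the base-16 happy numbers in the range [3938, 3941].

1

3938: 3938 → 265 → 82 → 29 → 170 → 200 → 208 → 169 → 181 → 146 → 85 → 50 → 13 → 169  — not base-16 happy
3939: 3939 → 270 → 197 → 169 → 181 → 146 → 85 → 50 → 13 → 169  — not base-16 happy
3940: 3940 → 277 → 27 → 122 → 149 → 106 → 136 → 128 → 64 → 16 → 1  — base-16 happy
3941: 3941 → 286 → 198 → 180 → 137 → 145 → 82 → 29 → 170 → 200 → 208 → 169 → 181 → 146 → 85 → 50 → 13 → 169  — not base-16 happy
base-16 happy: 3940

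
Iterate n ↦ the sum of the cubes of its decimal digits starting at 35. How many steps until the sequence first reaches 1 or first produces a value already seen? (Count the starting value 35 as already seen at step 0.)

35 → 3³ + 5³ = 27 + 125 = 152
152 → 1³ + 5³ + 2³ = 1 + 125 + 8 = 134
134 → 1³ + 3³ + 4³ = 1 + 27 + 64 = 92
92 → 9³ + 2³ = 729 + 8 = 737
737 → 7³ + 3³ + 7³ = 343 + 27 + 343 = 713
713 → 7³ + 1³ + 3³ = 343 + 1 + 27 = 371
371 → 3³ + 7³ + 1³ = 27 + 343 + 1 = 371  — 371 repeats.
That took 7 steps.

7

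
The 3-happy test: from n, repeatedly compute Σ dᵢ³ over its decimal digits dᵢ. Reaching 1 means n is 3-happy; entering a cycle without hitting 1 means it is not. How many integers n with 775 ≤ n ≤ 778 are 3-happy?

775: 775 → 811 → 514 → 190 → 730 → 370 → 370  (repeats 370)
776: 776 → 902 → 737 → 713 → 371 → 371  (repeats 371)
777: 777 → 1029 → 738 → 882 → 1032 → 36 → 243 → 99 → 1458 → 702 → 351 → 153 → 153  (repeats 153)
778: 778 → 1198 → 1243 → 100 → 1  (reaches 1)
3-happy: 778

1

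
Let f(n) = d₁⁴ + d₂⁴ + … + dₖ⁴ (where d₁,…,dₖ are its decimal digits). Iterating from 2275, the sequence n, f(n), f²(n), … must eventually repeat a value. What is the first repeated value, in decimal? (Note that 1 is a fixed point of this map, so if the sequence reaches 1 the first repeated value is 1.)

2275 → 2⁴ + 2⁴ + 7⁴ + 5⁴ = 16 + 16 + 2401 + 625 = 3058
3058 → 3⁴ + 0⁴ + 5⁴ + 8⁴ = 81 + 0 + 625 + 4096 = 4802
4802 → 4⁴ + 8⁴ + 0⁴ + 2⁴ = 256 + 4096 + 0 + 16 = 4368
4368 → 4⁴ + 3⁴ + 6⁴ + 8⁴ = 256 + 81 + 1296 + 4096 = 5729
5729 → 5⁴ + 7⁴ + 2⁴ + 9⁴ = 625 + 2401 + 16 + 6561 = 9603
9603 → 9⁴ + 6⁴ + 0⁴ + 3⁴ = 6561 + 1296 + 0 + 81 = 7938
7938 → 7⁴ + 9⁴ + 3⁴ + 8⁴ = 2401 + 6561 + 81 + 4096 = 13139
13139 → 1⁴ + 3⁴ + 1⁴ + 3⁴ + 9⁴ = 1 + 81 + 1 + 81 + 6561 = 6725
6725 → 6⁴ + 7⁴ + 2⁴ + 5⁴ = 1296 + 2401 + 16 + 625 = 4338
4338 → 4⁴ + 3⁴ + 3⁴ + 8⁴ = 256 + 81 + 81 + 4096 = 4514
4514 → 4⁴ + 5⁴ + 1⁴ + 4⁴ = 256 + 625 + 1 + 256 = 1138
1138 → 1⁴ + 1⁴ + 3⁴ + 8⁴ = 1 + 1 + 81 + 4096 = 4179
4179 → 4⁴ + 1⁴ + 7⁴ + 9⁴ = 256 + 1 + 2401 + 6561 = 9219
9219 → 9⁴ + 2⁴ + 1⁴ + 9⁴ = 6561 + 16 + 1 + 6561 = 13139  — 13139 already appeared earlier.

13139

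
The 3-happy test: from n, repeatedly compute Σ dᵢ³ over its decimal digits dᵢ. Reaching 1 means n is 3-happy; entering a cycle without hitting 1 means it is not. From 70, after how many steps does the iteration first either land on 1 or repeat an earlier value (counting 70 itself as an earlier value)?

70 → 7³ + 0³ = 343
343 → 3³ + 4³ + 3³ = 118
118 → 1³ + 1³ + 8³ = 514
514 → 5³ + 1³ + 4³ = 190
190 → 1³ + 9³ + 0³ = 730
730 → 7³ + 3³ + 0³ = 370
370 → 3³ + 7³ + 0³ = 370  — 370 repeats.
That took 7 steps.

7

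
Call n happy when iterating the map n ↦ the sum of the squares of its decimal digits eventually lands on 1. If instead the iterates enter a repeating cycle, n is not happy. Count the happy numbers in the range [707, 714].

707: 707 → 98 → 145 → 42 → 20 → 4 → 16 → 37 → 58 → 89 → 145  — not happy
708: 708 → 113 → 11 → 2 → 4 → 16 → 37 → 58 → 89 → 145 → 42 → 20 → 4  — not happy
709: 709 → 130 → 10 → 1  — happy
710: 710 → 50 → 25 → 29 → 85 → 89 → 145 → 42 → 20 → 4 → 16 → 37 → 58 → 89  — not happy
711: 711 → 51 → 26 → 40 → 16 → 37 → 58 → 89 → 145 → 42 → 20 → 4 → 16  — not happy
712: 712 → 54 → 41 → 17 → 50 → 25 → 29 → 85 → 89 → 145 → 42 → 20 → 4 → 16 → 37 → 58 → 89  — not happy
713: 713 → 59 → 106 → 37 → 58 → 89 → 145 → 42 → 20 → 4 → 16 → 37  — not happy
714: 714 → 66 → 72 → 53 → 34 → 25 → 29 → 85 → 89 → 145 → 42 → 20 → 4 → 16 → 37 → 58 → 89  — not happy
happy: 709

1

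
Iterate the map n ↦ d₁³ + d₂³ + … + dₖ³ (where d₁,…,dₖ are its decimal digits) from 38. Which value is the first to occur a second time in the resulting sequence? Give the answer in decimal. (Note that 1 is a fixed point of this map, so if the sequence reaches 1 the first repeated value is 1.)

371

38 → 3³ + 8³ = 539
539 → 5³ + 3³ + 9³ = 881
881 → 8³ + 8³ + 1³ = 1025
1025 → 1³ + 0³ + 2³ + 5³ = 134
134 → 1³ + 3³ + 4³ = 92
92 → 9³ + 2³ = 737
737 → 7³ + 3³ + 7³ = 713
713 → 7³ + 1³ + 3³ = 371
371 → 3³ + 7³ + 1³ = 371  — 371 already appeared earlier.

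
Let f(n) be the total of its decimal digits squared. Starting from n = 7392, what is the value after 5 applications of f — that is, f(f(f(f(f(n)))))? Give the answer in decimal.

37

7392 → 7² + 3² + 9² + 2² = 49 + 9 + 81 + 4 = 143
143 → 1² + 4² + 3² = 1 + 16 + 9 = 26
26 → 2² + 6² = 4 + 36 = 40
40 → 4² + 0² = 16 + 0 = 16
16 → 1² + 6² = 1 + 36 = 37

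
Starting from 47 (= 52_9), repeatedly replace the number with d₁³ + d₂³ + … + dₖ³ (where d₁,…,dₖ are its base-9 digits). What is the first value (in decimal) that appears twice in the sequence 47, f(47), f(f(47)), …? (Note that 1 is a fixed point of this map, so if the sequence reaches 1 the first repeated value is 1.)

47 = (5,2)_9 → 133
133 = (1,5,7)_9 → 469
469 = (5,7,1)_9 → 469  — 469 already appeared earlier.

469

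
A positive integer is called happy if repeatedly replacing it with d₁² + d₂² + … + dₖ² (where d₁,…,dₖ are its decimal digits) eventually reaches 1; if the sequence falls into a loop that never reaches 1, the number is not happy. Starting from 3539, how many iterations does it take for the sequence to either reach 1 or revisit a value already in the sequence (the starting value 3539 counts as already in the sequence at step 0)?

3539 → 124
124 → 21
21 → 5
5 → 25
25 → 29
29 → 85
85 → 89
89 → 145
145 → 42
42 → 20
20 → 4
4 → 16
16 → 37
37 → 58
58 → 89  — 89 repeats.
That took 15 steps.

15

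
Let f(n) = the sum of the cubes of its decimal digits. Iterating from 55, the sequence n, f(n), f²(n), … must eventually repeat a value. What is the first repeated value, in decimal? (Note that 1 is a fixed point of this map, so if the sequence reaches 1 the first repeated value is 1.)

55

55 → 5³ + 5³ = 250
250 → 2³ + 5³ + 0³ = 133
133 → 1³ + 3³ + 3³ = 55  — 55 already appeared earlier.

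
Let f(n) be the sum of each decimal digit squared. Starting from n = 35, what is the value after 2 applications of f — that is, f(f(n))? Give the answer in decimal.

35 → 3² + 5² = 9 + 25 = 34
34 → 3² + 4² = 9 + 16 = 25

25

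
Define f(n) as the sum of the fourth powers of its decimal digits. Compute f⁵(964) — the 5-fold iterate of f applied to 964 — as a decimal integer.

964 → 9⁴ + 6⁴ + 4⁴ = 8113
8113 → 8⁴ + 1⁴ + 1⁴ + 3⁴ = 4179
4179 → 4⁴ + 1⁴ + 7⁴ + 9⁴ = 9219
9219 → 9⁴ + 2⁴ + 1⁴ + 9⁴ = 13139
13139 → 1⁴ + 3⁴ + 1⁴ + 3⁴ + 9⁴ = 6725

6725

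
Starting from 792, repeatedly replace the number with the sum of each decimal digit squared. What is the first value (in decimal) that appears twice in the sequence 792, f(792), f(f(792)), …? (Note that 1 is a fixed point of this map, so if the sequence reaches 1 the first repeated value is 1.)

792 → 7² + 9² + 2² = 49 + 81 + 4 = 134
134 → 1² + 3² + 4² = 1 + 9 + 16 = 26
26 → 2² + 6² = 4 + 36 = 40
40 → 4² + 0² = 16 + 0 = 16
16 → 1² + 6² = 1 + 36 = 37
37 → 3² + 7² = 9 + 49 = 58
58 → 5² + 8² = 25 + 64 = 89
89 → 8² + 9² = 64 + 81 = 145
145 → 1² + 4² + 5² = 1 + 16 + 25 = 42
42 → 4² + 2² = 16 + 4 = 20
20 → 2² + 0² = 4 + 0 = 4
4 → 4² = 16  — 16 already appeared earlier.

16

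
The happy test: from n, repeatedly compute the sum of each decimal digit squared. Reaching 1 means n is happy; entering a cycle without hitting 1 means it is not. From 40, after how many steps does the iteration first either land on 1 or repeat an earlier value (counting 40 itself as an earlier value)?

40 → 4² + 0² = 16 + 0 = 16
16 → 1² + 6² = 1 + 36 = 37
37 → 3² + 7² = 9 + 49 = 58
58 → 5² + 8² = 25 + 64 = 89
89 → 8² + 9² = 64 + 81 = 145
145 → 1² + 4² + 5² = 1 + 16 + 25 = 42
42 → 4² + 2² = 16 + 4 = 20
20 → 2² + 0² = 4 + 0 = 4
4 → 4² = 16  — 16 repeats.
That took 9 steps.

9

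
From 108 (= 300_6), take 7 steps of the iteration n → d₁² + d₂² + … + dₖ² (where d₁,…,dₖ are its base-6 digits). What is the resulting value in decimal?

20

108 = (3,0,0)_6 → 3² + 0² + 0² = 9 + 0 + 0 = 9
9 = (1,3)_6 → 1² + 3² = 1 + 9 = 10
10 = (1,4)_6 → 1² + 4² = 1 + 16 = 17
17 = (2,5)_6 → 2² + 5² = 4 + 25 = 29
29 = (4,5)_6 → 4² + 5² = 16 + 25 = 41
41 = (1,0,5)_6 → 1² + 0² + 5² = 1 + 0 + 25 = 26
26 = (4,2)_6 → 4² + 2² = 16 + 4 = 20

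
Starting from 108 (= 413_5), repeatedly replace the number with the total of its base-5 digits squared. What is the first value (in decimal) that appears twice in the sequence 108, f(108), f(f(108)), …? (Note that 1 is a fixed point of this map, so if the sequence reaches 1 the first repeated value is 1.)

108 = (4,1,3)_5 → 4² + 1² + 3² = 16 + 1 + 9 = 26
26 = (1,0,1)_5 → 1² + 0² + 1² = 1 + 0 + 1 = 2
2 = (2)_5 → 2² = 4
4 = (4)_5 → 4² = 16
16 = (3,1)_5 → 3² + 1² = 9 + 1 = 10
10 = (2,0)_5 → 2² + 0² = 4 + 0 = 4  — 4 already appeared earlier.

4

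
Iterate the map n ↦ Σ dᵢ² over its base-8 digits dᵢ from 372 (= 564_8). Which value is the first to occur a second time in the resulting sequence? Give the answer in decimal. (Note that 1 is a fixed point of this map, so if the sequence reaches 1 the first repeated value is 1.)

1

372 = (5,6,4)_8 → 5² + 6² + 4² = 77
77 = (1,1,5)_8 → 1² + 1² + 5² = 27
27 = (3,3)_8 → 3² + 3² = 18
18 = (2,2)_8 → 2² + 2² = 8
8 = (1,0)_8 → 1² + 0² = 1  — reached the fixed point 1.
1 → 1, so 1 is the first repeated value.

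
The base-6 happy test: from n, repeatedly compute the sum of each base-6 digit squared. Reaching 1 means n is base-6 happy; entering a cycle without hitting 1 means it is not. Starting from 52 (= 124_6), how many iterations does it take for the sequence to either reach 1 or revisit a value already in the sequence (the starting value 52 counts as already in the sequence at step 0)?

52 = (1,2,4)_6 → 1² + 2² + 4² = 1 + 4 + 16 = 21
21 = (3,3)_6 → 3² + 3² = 9 + 9 = 18
18 = (3,0)_6 → 3² + 0² = 9 + 0 = 9
9 = (1,3)_6 → 1² + 3² = 1 + 9 = 10
10 = (1,4)_6 → 1² + 4² = 1 + 16 = 17
17 = (2,5)_6 → 2² + 5² = 4 + 25 = 29
29 = (4,5)_6 → 4² + 5² = 16 + 25 = 41
41 = (1,0,5)_6 → 1² + 0² + 5² = 1 + 0 + 25 = 26
26 = (4,2)_6 → 4² + 2² = 16 + 4 = 20
20 = (3,2)_6 → 3² + 2² = 9 + 4 = 13
13 = (2,1)_6 → 2² + 1² = 4 + 1 = 5
5 = (5)_6 → 5² = 25
25 = (4,1)_6 → 4² + 1² = 16 + 1 = 17  — 17 repeats.
That took 13 steps.

13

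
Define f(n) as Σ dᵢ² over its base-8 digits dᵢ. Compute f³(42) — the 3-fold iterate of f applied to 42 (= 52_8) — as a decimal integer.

20

42 = (5,2)_8 → 29
29 = (3,5)_8 → 34
34 = (4,2)_8 → 20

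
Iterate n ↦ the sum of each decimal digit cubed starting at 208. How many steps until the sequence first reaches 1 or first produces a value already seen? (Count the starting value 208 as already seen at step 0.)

208 → 2³ + 0³ + 8³ = 8 + 0 + 512 = 520
520 → 5³ + 2³ + 0³ = 125 + 8 + 0 = 133
133 → 1³ + 3³ + 3³ = 1 + 27 + 27 = 55
55 → 5³ + 5³ = 125 + 125 = 250
250 → 2³ + 5³ + 0³ = 8 + 125 + 0 = 133  — 133 repeats.
That took 5 steps.

5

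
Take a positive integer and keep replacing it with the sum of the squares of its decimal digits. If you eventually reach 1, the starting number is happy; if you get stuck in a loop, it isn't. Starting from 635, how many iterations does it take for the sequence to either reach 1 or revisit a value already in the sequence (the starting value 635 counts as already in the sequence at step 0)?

6

635 → 6² + 3² + 5² = 36 + 9 + 25 = 70
70 → 7² + 0² = 49 + 0 = 49
49 → 4² + 9² = 16 + 81 = 97
97 → 9² + 7² = 81 + 49 = 130
130 → 1² + 3² + 0² = 1 + 9 + 0 = 10
10 → 1² + 0² = 1 + 0 = 1  — reached 1.
That took 6 steps.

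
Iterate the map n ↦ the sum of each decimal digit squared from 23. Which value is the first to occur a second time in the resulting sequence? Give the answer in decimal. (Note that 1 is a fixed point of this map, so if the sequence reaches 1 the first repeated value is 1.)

1

23 → 2² + 3² = 13
13 → 1² + 3² = 10
10 → 1² + 0² = 1  — reached the fixed point 1.
1 → 1, so 1 is the first repeated value.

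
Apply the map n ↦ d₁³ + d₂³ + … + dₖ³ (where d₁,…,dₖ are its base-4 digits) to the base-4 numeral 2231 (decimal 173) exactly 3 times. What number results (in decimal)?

35

173 = (2,2,3,1)_4 → 2³ + 2³ + 3³ + 1³ = 44
44 = (2,3,0)_4 → 2³ + 3³ + 0³ = 35
35 = (2,0,3)_4 → 2³ + 0³ + 3³ = 35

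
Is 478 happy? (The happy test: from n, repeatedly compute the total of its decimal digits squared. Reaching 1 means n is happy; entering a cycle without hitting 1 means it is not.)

happy

478 → 4² + 7² + 8² = 16 + 49 + 64 = 129
129 → 1² + 2² + 9² = 1 + 4 + 81 = 86
86 → 8² + 6² = 64 + 36 = 100
100 → 1² + 0² + 0² = 1 + 0 + 0 = 1  — reached 1.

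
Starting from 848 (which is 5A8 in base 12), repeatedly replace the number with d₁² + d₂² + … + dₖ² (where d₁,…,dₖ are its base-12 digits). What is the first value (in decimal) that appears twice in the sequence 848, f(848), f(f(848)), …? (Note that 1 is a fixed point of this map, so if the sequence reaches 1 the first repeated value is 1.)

25

848 = (5,10,8)_12 → 5² + 10² + 8² = 25 + 100 + 64 = 189
189 = (1,3,9)_12 → 1² + 3² + 9² = 1 + 9 + 81 = 91
91 = (7,7)_12 → 7² + 7² = 49 + 49 = 98
98 = (8,2)_12 → 8² + 2² = 64 + 4 = 68
68 = (5,8)_12 → 5² + 8² = 25 + 64 = 89
89 = (7,5)_12 → 7² + 5² = 49 + 25 = 74
74 = (6,2)_12 → 6² + 2² = 36 + 4 = 40
40 = (3,4)_12 → 3² + 4² = 9 + 16 = 25
25 = (2,1)_12 → 2² + 1² = 4 + 1 = 5
5 = (5)_12 → 5² = 25  — 25 already appeared earlier.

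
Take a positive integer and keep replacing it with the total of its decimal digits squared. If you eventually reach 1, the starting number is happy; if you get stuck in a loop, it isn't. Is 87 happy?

not happy

87 → 8² + 7² = 113
113 → 1² + 1² + 3² = 11
11 → 1² + 1² = 2
2 → 2² = 4
4 → 4² = 16
16 → 1² + 6² = 37
37 → 3² + 7² = 58
58 → 5² + 8² = 89
89 → 8² + 9² = 145
145 → 1² + 4² + 5² = 42
42 → 4² + 2² = 20
20 → 2² + 0² = 4  — 4 already seen; the sequence cycles without reaching 1.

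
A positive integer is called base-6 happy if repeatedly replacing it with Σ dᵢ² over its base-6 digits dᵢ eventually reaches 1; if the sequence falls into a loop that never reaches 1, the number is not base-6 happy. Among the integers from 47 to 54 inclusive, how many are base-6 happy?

1

47: 47 → 27 → 25 → 17 → 29 → 41 → 26 → 20 → 13 → 5 → 25  (repeats 25)
48: 48 → 5 → 25 → 17 → 29 → 41 → 26 → 20 → 13 → 5  (repeats 5)
49: 49 → 6 → 1  (reaches 1)
50: 50 → 9 → 10 → 17 → 29 → 41 → 26 → 20 → 13 → 5 → 25 → 17  (repeats 17)
51: 51 → 14 → 8 → 5 → 25 → 17 → 29 → 41 → 26 → 20 → 13 → 5  (repeats 5)
52: 52 → 21 → 18 → 9 → 10 → 17 → 29 → 41 → 26 → 20 → 13 → 5 → 25 → 17  (repeats 17)
53: 53 → 30 → 25 → 17 → 29 → 41 → 26 → 20 → 13 → 5 → 25  (repeats 25)
54: 54 → 10 → 17 → 29 → 41 → 26 → 20 → 13 → 5 → 25 → 17  (repeats 17)
base-6 happy: 49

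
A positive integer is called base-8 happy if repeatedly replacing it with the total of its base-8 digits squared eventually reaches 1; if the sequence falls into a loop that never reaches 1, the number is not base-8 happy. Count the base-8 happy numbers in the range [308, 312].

1

308: 308 → 68 → 17 → 5 → 25 → 10 → 5  — not base-8 happy
309: 309 → 77 → 27 → 18 → 8 → 1  — base-8 happy
310: 310 → 88 → 10 → 5 → 25 → 10  — not base-8 happy
311: 311 → 101 → 42 → 29 → 34 → 20 → 20  — not base-8 happy
312: 312 → 65 → 2 → 4 → 16 → 4  — not base-8 happy
base-8 happy: 309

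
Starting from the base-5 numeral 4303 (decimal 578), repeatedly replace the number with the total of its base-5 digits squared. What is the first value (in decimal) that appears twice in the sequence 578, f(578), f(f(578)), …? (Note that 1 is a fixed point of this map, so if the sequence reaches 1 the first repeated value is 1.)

578 = (4,3,0,3)_5 → 4² + 3² + 0² + 3² = 34
34 = (1,1,4)_5 → 1² + 1² + 4² = 18
18 = (3,3)_5 → 3² + 3² = 18  — 18 already appeared earlier.

18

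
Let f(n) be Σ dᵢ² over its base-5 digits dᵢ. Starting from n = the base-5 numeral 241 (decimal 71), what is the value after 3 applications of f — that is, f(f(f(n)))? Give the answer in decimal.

71 = (2,4,1)_5 → 2² + 4² + 1² = 4 + 16 + 1 = 21
21 = (4,1)_5 → 4² + 1² = 16 + 1 = 17
17 = (3,2)_5 → 3² + 2² = 9 + 4 = 13

13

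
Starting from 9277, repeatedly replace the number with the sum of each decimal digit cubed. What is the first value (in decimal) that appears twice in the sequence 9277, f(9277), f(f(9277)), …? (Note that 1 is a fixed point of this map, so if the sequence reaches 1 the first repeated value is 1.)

9277 → 9³ + 2³ + 7³ + 7³ = 1423
1423 → 1³ + 4³ + 2³ + 3³ = 100
100 → 1³ + 0³ + 0³ = 1  — reached the fixed point 1.
1 → 1, so 1 is the first repeated value.

1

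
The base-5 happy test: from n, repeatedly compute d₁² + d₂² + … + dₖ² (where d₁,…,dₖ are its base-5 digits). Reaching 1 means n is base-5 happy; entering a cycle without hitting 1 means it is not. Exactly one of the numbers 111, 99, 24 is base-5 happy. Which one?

111: 111 → 21 → 17 → 13 → 13  — repeats 13 (not base-5 happy)
99: 99 → 41 → 11 → 5 → 1  — reaches 1 (base-5 happy)
24: 24 → 32 → 6 → 2 → 4 → 16 → 10 → 4  — repeats 4 (not base-5 happy)

99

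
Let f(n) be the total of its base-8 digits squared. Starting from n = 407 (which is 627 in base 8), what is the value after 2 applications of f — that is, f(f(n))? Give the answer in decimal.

11

407 = (6,2,7)_8 → 6² + 2² + 7² = 36 + 4 + 49 = 89
89 = (1,3,1)_8 → 1² + 3² + 1² = 1 + 9 + 1 = 11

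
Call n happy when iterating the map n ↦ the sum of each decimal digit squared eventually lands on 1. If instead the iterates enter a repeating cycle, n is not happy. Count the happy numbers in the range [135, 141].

1

135: 135 → 35 → 34 → 25 → 29 → 85 → 89 → 145 → 42 → 20 → 4 → 16 → 37 → 58 → 89  — not happy
136: 136 → 46 → 52 → 29 → 85 → 89 → 145 → 42 → 20 → 4 → 16 → 37 → 58 → 89  — not happy
137: 137 → 59 → 106 → 37 → 58 → 89 → 145 → 42 → 20 → 4 → 16 → 37  — not happy
138: 138 → 74 → 65 → 61 → 37 → 58 → 89 → 145 → 42 → 20 → 4 → 16 → 37  — not happy
139: 139 → 91 → 82 → 68 → 100 → 1  — happy
140: 140 → 17 → 50 → 25 → 29 → 85 → 89 → 145 → 42 → 20 → 4 → 16 → 37 → 58 → 89  — not happy
141: 141 → 18 → 65 → 61 → 37 → 58 → 89 → 145 → 42 → 20 → 4 → 16 → 37  — not happy
happy: 139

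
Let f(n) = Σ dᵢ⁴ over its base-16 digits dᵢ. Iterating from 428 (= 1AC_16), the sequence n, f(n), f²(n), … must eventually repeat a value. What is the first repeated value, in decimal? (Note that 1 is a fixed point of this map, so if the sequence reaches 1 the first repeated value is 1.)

428 = (1,10,12)_16 → 30737
30737 = (7,8,1,1)_16 → 6499
6499 = (1,9,6,3)_16 → 7939
7939 = (1,15,0,3)_16 → 50707
50707 = (12,6,1,3)_16 → 22114
22114 = (5,6,6,2)_16 → 3233
3233 = (12,10,1)_16 → 30737  — 30737 already appeared earlier.

30737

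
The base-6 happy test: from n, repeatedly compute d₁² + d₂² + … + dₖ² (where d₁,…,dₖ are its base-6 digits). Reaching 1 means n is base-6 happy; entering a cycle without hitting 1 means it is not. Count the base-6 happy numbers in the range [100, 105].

100: 100 → 36 → 1  — base-6 happy
101: 101 → 45 → 11 → 26 → 20 → 13 → 5 → 25 → 17 → 29 → 41 → 26  — not base-6 happy
102: 102 → 29 → 41 → 26 → 20 → 13 → 5 → 25 → 17 → 29  — not base-6 happy
103: 103 → 30 → 25 → 17 → 29 → 41 → 26 → 20 → 13 → 5 → 25  — not base-6 happy
104: 104 → 33 → 34 → 41 → 26 → 20 → 13 → 5 → 25 → 17 → 29 → 41  — not base-6 happy
105: 105 → 38 → 5 → 25 → 17 → 29 → 41 → 26 → 20 → 13 → 5  — not base-6 happy
base-6 happy: 100

1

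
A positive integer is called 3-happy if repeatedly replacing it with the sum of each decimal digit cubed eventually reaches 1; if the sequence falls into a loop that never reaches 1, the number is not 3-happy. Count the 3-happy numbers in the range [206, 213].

206: 206 → 224 → 80 → 512 → 134 → 92 → 737 → 713 → 371 → 371  (repeats 371)
207: 207 → 351 → 153 → 153  (repeats 153)
208: 208 → 520 → 133 → 55 → 250 → 133  (repeats 133)
209: 209 → 737 → 713 → 371 → 371  (repeats 371)
210: 210 → 9 → 729 → 1080 → 513 → 153 → 153  (repeats 153)
211: 211 → 10 → 1  (reaches 1)
212: 212 → 17 → 344 → 155 → 251 → 134 → 92 → 737 → 713 → 371 → 371  (repeats 371)
213: 213 → 36 → 243 → 99 → 1458 → 702 → 351 → 153 → 153  (repeats 153)
3-happy: 211

1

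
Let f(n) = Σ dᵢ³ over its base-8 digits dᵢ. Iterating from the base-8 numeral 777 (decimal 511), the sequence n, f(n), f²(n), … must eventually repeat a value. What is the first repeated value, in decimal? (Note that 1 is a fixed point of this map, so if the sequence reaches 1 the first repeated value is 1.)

511 = (7,7,7)_8 → 7³ + 7³ + 7³ = 1029
1029 = (2,0,0,5)_8 → 2³ + 0³ + 0³ + 5³ = 133
133 = (2,0,5)_8 → 2³ + 0³ + 5³ = 133  — 133 already appeared earlier.

133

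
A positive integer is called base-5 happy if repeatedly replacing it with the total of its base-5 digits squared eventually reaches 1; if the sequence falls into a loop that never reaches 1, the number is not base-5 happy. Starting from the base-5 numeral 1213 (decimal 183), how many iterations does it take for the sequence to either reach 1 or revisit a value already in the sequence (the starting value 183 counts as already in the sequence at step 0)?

5

183 = (1,2,1,3)_5 → 1² + 2² + 1² + 3² = 1 + 4 + 1 + 9 = 15
15 = (3,0)_5 → 3² + 0² = 9 + 0 = 9
9 = (1,4)_5 → 1² + 4² = 1 + 16 = 17
17 = (3,2)_5 → 3² + 2² = 9 + 4 = 13
13 = (2,3)_5 → 2² + 3² = 4 + 9 = 13  — 13 repeats.
That took 5 steps.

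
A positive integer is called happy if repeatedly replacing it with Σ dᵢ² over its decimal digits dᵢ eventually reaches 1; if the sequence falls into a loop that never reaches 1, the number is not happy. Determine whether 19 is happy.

happy

19 → 1² + 9² = 82
82 → 8² + 2² = 68
68 → 6² + 8² = 100
100 → 1² + 0² + 0² = 1  — reached 1.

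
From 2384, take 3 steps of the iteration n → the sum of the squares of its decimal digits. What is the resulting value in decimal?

81

2384 → 2² + 3² + 8² + 4² = 4 + 9 + 64 + 16 = 93
93 → 9² + 3² = 81 + 9 = 90
90 → 9² + 0² = 81 + 0 = 81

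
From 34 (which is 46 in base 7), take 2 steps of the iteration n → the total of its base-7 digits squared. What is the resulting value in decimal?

34 = (4,6)_7 → 4² + 6² = 52
52 = (1,0,3)_7 → 1² + 0² + 3² = 10

10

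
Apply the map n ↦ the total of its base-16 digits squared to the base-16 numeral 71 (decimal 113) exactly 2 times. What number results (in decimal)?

113 = (7,1)_16 → 7² + 1² = 49 + 1 = 50
50 = (3,2)_16 → 3² + 2² = 9 + 4 = 13

13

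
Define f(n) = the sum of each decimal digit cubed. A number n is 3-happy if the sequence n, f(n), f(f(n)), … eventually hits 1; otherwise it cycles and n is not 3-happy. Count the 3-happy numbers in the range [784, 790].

784: 784 → 919 → 1459 → 919  — not 3-happy
785: 785 → 980 → 1241 → 74 → 407 → 407  — not 3-happy
786: 786 → 1071 → 345 → 216 → 225 → 141 → 66 → 432 → 99 → 1458 → 702 → 351 → 153 → 153  — not 3-happy
787: 787 → 1198 → 1243 → 100 → 1  — 3-happy
788: 788 → 1367 → 587 → 980 → 1241 → 74 → 407 → 407  — not 3-happy
789: 789 → 1584 → 702 → 351 → 153 → 153  — not 3-happy
790: 790 → 1072 → 352 → 160 → 217 → 352  — not 3-happy
3-happy: 787

1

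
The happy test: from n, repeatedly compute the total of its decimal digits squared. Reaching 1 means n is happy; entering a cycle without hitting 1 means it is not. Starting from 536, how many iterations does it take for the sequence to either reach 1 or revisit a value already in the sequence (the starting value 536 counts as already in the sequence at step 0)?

6

536 → 70
70 → 49
49 → 97
97 → 130
130 → 10
10 → 1  — reached 1.
That took 6 steps.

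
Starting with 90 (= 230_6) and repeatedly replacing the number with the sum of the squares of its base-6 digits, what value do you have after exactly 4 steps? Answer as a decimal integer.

17

90 = (2,3,0)_6 → 2² + 3² + 0² = 13
13 = (2,1)_6 → 2² + 1² = 5
5 = (5)_6 → 5² = 25
25 = (4,1)_6 → 4² + 1² = 17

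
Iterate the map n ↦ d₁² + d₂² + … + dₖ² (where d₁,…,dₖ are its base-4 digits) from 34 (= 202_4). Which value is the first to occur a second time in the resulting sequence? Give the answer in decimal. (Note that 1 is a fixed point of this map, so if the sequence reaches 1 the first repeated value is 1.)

1

34 = (2,0,2)_4 → 2² + 0² + 2² = 8
8 = (2,0)_4 → 2² + 0² = 4
4 = (1,0)_4 → 1² + 0² = 1  — reached the fixed point 1.
1 → 1, so 1 is the first repeated value.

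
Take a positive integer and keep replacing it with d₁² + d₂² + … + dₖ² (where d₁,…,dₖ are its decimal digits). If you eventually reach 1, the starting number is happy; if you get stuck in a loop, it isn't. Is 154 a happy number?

154 → 1² + 5² + 4² = 1 + 25 + 16 = 42
42 → 4² + 2² = 16 + 4 = 20
20 → 2² + 0² = 4 + 0 = 4
4 → 4² = 16
16 → 1² + 6² = 1 + 36 = 37
37 → 3² + 7² = 9 + 49 = 58
58 → 5² + 8² = 25 + 64 = 89
89 → 8² + 9² = 64 + 81 = 145
145 → 1² + 4² + 5² = 1 + 16 + 25 = 42  — 42 already seen; the sequence cycles without reaching 1.

not happy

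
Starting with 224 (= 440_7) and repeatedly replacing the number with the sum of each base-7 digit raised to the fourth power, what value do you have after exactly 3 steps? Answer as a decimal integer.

224 = (4,4,0)_7 → 4⁴ + 4⁴ + 0⁴ = 256 + 256 + 0 = 512
512 = (1,3,3,1)_7 → 1⁴ + 3⁴ + 3⁴ + 1⁴ = 1 + 81 + 81 + 1 = 164
164 = (3,2,3)_7 → 3⁴ + 2⁴ + 3⁴ = 81 + 16 + 81 = 178

178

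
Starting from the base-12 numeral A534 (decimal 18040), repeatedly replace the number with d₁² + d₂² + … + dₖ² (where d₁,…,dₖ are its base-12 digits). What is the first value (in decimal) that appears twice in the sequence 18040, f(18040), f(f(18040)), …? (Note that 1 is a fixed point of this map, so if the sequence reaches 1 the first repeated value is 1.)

18040 = (10,5,3,4)_12 → 10² + 5² + 3² + 4² = 100 + 25 + 9 + 16 = 150
150 = (1,0,6)_12 → 1² + 0² + 6² = 1 + 0 + 36 = 37
37 = (3,1)_12 → 3² + 1² = 9 + 1 = 10
10 = (10)_12 → 10² = 100
100 = (8,4)_12 → 8² + 4² = 64 + 16 = 80
80 = (6,8)_12 → 6² + 8² = 36 + 64 = 100  — 100 already appeared earlier.

100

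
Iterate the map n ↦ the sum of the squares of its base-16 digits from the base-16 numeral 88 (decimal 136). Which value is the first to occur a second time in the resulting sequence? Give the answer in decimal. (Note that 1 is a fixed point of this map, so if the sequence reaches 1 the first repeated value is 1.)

136 = (8,8)_16 → 128
128 = (8,0)_16 → 64
64 = (4,0)_16 → 16
16 = (1,0)_16 → 1  — reached the fixed point 1.
1 → 1, so 1 is the first repeated value.

1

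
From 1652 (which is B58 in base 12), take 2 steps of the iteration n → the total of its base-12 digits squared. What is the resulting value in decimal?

1652 = (11,5,8)_12 → 11² + 5² + 8² = 210
210 = (1,5,6)_12 → 1² + 5² + 6² = 62

62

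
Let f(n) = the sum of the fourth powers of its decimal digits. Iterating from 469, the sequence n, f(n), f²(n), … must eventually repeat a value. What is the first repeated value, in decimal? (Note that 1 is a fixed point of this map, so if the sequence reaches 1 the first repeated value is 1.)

4179

469 → 4⁴ + 6⁴ + 9⁴ = 8113
8113 → 8⁴ + 1⁴ + 1⁴ + 3⁴ = 4179
4179 → 4⁴ + 1⁴ + 7⁴ + 9⁴ = 9219
9219 → 9⁴ + 2⁴ + 1⁴ + 9⁴ = 13139
13139 → 1⁴ + 3⁴ + 1⁴ + 3⁴ + 9⁴ = 6725
6725 → 6⁴ + 7⁴ + 2⁴ + 5⁴ = 4338
4338 → 4⁴ + 3⁴ + 3⁴ + 8⁴ = 4514
4514 → 4⁴ + 5⁴ + 1⁴ + 4⁴ = 1138
1138 → 1⁴ + 1⁴ + 3⁴ + 8⁴ = 4179  — 4179 already appeared earlier.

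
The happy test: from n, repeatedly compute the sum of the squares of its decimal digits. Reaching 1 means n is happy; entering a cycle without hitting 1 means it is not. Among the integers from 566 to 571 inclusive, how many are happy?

1

566: 566 → 97 → 130 → 10 → 1  (reaches 1)
567: 567 → 110 → 2 → 4 → 16 → 37 → 58 → 89 → 145 → 42 → 20 → 4  (repeats 4)
568: 568 → 125 → 30 → 9 → 81 → 65 → 61 → 37 → 58 → 89 → 145 → 42 → 20 → 4 → 16 → 37  (repeats 37)
569: 569 → 142 → 21 → 5 → 25 → 29 → 85 → 89 → 145 → 42 → 20 → 4 → 16 → 37 → 58 → 89  (repeats 89)
570: 570 → 74 → 65 → 61 → 37 → 58 → 89 → 145 → 42 → 20 → 4 → 16 → 37  (repeats 37)
571: 571 → 75 → 74 → 65 → 61 → 37 → 58 → 89 → 145 → 42 → 20 → 4 → 16 → 37  (repeats 37)
happy: 566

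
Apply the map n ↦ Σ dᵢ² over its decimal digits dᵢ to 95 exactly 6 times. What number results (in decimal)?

42

95 → 9² + 5² = 106
106 → 1² + 0² + 6² = 37
37 → 3² + 7² = 58
58 → 5² + 8² = 89
89 → 8² + 9² = 145
145 → 1² + 4² + 5² = 42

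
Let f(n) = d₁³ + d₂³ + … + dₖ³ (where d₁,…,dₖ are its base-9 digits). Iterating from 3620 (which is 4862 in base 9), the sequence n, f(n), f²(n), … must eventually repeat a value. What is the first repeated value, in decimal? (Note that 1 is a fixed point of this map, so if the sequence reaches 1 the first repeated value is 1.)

3620 = (4,8,6,2)_9 → 4³ + 8³ + 6³ + 2³ = 800
800 = (1,0,7,8)_9 → 1³ + 0³ + 7³ + 8³ = 856
856 = (1,1,5,1)_9 → 1³ + 1³ + 5³ + 1³ = 128
128 = (1,5,2)_9 → 1³ + 5³ + 2³ = 134
134 = (1,5,8)_9 → 1³ + 5³ + 8³ = 638
638 = (7,7,8)_9 → 7³ + 7³ + 8³ = 1198
1198 = (1,5,7,1)_9 → 1³ + 5³ + 7³ + 1³ = 470
470 = (5,7,2)_9 → 5³ + 7³ + 2³ = 476
476 = (5,7,8)_9 → 5³ + 7³ + 8³ = 980
980 = (1,3,0,8)_9 → 1³ + 3³ + 0³ + 8³ = 540
540 = (6,6,0)_9 → 6³ + 6³ + 0³ = 432
432 = (5,3,0)_9 → 5³ + 3³ + 0³ = 152
152 = (1,7,8)_9 → 1³ + 7³ + 8³ = 856  — 856 already appeared earlier.

856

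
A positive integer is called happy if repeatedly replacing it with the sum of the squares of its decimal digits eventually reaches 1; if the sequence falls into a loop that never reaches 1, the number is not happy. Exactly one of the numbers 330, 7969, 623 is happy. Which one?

623

330: 330 → 18 → 65 → 61 → 37 → 58 → 89 → 145 → 42 → 20 → 4 → 16 → 37  — repeats 37 (not happy)
7969: 7969 → 247 → 69 → 117 → 51 → 26 → 40 → 16 → 37 → 58 → 89 → 145 → 42 → 20 → 4 → 16  — repeats 16 (not happy)
623: 623 → 49 → 97 → 130 → 10 → 1  — reaches 1 (happy)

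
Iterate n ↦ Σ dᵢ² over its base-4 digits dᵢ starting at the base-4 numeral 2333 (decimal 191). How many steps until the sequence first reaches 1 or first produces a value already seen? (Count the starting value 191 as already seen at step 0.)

6

191 = (2,3,3,3)_4 → 2² + 3² + 3² + 3² = 31
31 = (1,3,3)_4 → 1² + 3² + 3² = 19
19 = (1,0,3)_4 → 1² + 0² + 3² = 10
10 = (2,2)_4 → 2² + 2² = 8
8 = (2,0)_4 → 2² + 0² = 4
4 = (1,0)_4 → 1² + 0² = 1  — reached 1.
That took 6 steps.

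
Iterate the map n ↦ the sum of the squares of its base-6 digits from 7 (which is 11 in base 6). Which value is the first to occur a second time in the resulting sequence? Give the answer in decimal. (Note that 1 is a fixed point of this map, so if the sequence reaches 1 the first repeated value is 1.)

7 = (1,1)_6 → 1² + 1² = 1 + 1 = 2
2 = (2)_6 → 2² = 4
4 = (4)_6 → 4² = 16
16 = (2,4)_6 → 2² + 4² = 4 + 16 = 20
20 = (3,2)_6 → 3² + 2² = 9 + 4 = 13
13 = (2,1)_6 → 2² + 1² = 4 + 1 = 5
5 = (5)_6 → 5² = 25
25 = (4,1)_6 → 4² + 1² = 16 + 1 = 17
17 = (2,5)_6 → 2² + 5² = 4 + 25 = 29
29 = (4,5)_6 → 4² + 5² = 16 + 25 = 41
41 = (1,0,5)_6 → 1² + 0² + 5² = 1 + 0 + 25 = 26
26 = (4,2)_6 → 4² + 2² = 16 + 4 = 20  — 20 already appeared earlier.

20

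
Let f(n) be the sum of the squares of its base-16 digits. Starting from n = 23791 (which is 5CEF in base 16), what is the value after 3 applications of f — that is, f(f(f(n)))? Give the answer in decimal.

23791 = (5,12,14,15)_16 → 5² + 12² + 14² + 15² = 590
590 = (2,4,14)_16 → 2² + 4² + 14² = 216
216 = (13,8)_16 → 13² + 8² = 233

233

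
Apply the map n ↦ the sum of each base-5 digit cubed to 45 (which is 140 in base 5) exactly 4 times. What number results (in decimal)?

65

45 = (1,4,0)_5 → 1³ + 4³ + 0³ = 65
65 = (2,3,0)_5 → 2³ + 3³ + 0³ = 35
35 = (1,2,0)_5 → 1³ + 2³ + 0³ = 9
9 = (1,4)_5 → 1³ + 4³ = 65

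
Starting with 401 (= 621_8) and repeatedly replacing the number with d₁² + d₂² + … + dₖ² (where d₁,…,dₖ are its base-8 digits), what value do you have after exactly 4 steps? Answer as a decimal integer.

26

401 = (6,2,1)_8 → 6² + 2² + 1² = 36 + 4 + 1 = 41
41 = (5,1)_8 → 5² + 1² = 25 + 1 = 26
26 = (3,2)_8 → 3² + 2² = 9 + 4 = 13
13 = (1,5)_8 → 1² + 5² = 1 + 25 = 26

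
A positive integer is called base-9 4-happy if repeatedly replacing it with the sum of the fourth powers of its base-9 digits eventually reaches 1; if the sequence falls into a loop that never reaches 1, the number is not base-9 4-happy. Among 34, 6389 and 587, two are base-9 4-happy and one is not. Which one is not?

34

34: 34 → 2482 → 3188 → 434 → 722 → 8208 → 114 → 1378 → 4098 → 1956 → 1394 → 8194 → 290 → 722  — repeats 722 (not base-9 4-happy)
6389: 6389 → 11889 → 4819 → 2433 → 243 → 81 → 1  — reaches 1 (base-9 4-happy)
587: 587 → 2433 → 243 → 81 → 1  — reaches 1 (base-9 4-happy)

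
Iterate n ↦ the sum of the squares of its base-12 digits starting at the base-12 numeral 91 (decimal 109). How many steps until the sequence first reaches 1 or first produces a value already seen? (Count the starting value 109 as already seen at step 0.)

109 = (9,1)_12 → 9² + 1² = 82
82 = (6,10)_12 → 6² + 10² = 136
136 = (11,4)_12 → 11² + 4² = 137
137 = (11,5)_12 → 11² + 5² = 146
146 = (1,0,2)_12 → 1² + 0² + 2² = 5
5 = (5)_12 → 5² = 25
25 = (2,1)_12 → 2² + 1² = 5  — 5 repeats.
That took 7 steps.

7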